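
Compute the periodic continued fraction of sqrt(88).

Write x_i = (sqrt(88) + m_i)/d_i with (m_0, d_0) = (0, 1). a_0 = floor(sqrt(88)) = 9, since 9^2 = 81 <= 88 < 100 = 10^2.
Iterate m_{i+1} = d_i*a_i - m_i, d_{i+1} = (88 - m_{i+1}^2)/d_i, a_{i+1} = floor((a_0 + m_{i+1})/d_{i+1}):
  m_1 = 1*9 - 0 = 9, d_1 = (88 - 9^2)/1 = 7/1 = 7, a_1 = floor((9 + 9)/7) = 2.
  m_2 = 7*2 - 9 = 5, d_2 = (88 - 5^2)/7 = 63/7 = 9, a_2 = floor((9 + 5)/9) = 1.
  m_3 = 9*1 - 5 = 4, d_3 = (88 - 4^2)/9 = 72/9 = 8, a_3 = floor((9 + 4)/8) = 1.
  m_4 = 8*1 - 4 = 4, d_4 = (88 - 4^2)/8 = 72/8 = 9, a_4 = floor((9 + 4)/9) = 1.
  m_5 = 9*1 - 4 = 5, d_5 = (88 - 5^2)/9 = 63/9 = 7, a_5 = floor((9 + 5)/7) = 2.
  m_6 = 7*2 - 5 = 9, d_6 = (88 - 9^2)/7 = 7/7 = 1, a_6 = floor((9 + 9)/1) = 18.
  m_7 = 1*18 - 9 = 9, d_7 = (88 - 9^2)/1 = 7/1 = 7: (m_7, d_7) = (m_1, d_1) = (9, 7), so from here the quotients repeat a_1, ..., a_6; the period length is 6.
Hence the expansion of sqrt(88) is a_0 = 9 followed by the repeating block 2, 1, 1, 1, 2, 18 (period 6).

[9; (2, 1, 1, 1, 2, 18)]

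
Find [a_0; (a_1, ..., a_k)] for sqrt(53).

[7; (3, 1, 1, 3, 14)]

Write x_i = (sqrt(53) + m_i)/d_i with (m_0, d_0) = (0, 1). a_0 = floor(sqrt(53)) = 7, since 7^2 = 49 <= 53 < 64 = 8^2.
Iterate m_{i+1} = d_i*a_i - m_i, d_{i+1} = (53 - m_{i+1}^2)/d_i, a_{i+1} = floor((a_0 + m_{i+1})/d_{i+1}):
  m_1 = 1*7 - 0 = 7, d_1 = (53 - 7^2)/1 = 4/1 = 4, a_1 = floor((7 + 7)/4) = 3.
  m_2 = 4*3 - 7 = 5, d_2 = (53 - 5^2)/4 = 28/4 = 7, a_2 = floor((7 + 5)/7) = 1.
  m_3 = 7*1 - 5 = 2, d_3 = (53 - 2^2)/7 = 49/7 = 7, a_3 = floor((7 + 2)/7) = 1.
  m_4 = 7*1 - 2 = 5, d_4 = (53 - 5^2)/7 = 28/7 = 4, a_4 = floor((7 + 5)/4) = 3.
  m_5 = 4*3 - 5 = 7, d_5 = (53 - 7^2)/4 = 4/4 = 1, a_5 = floor((7 + 7)/1) = 14.
  m_6 = 1*14 - 7 = 7, d_6 = (53 - 7^2)/1 = 4/1 = 4: (m_6, d_6) = (m_1, d_1) = (7, 4), so from here the quotients repeat a_1, ..., a_5; the period length is 5.
Hence the expansion of sqrt(53) is a_0 = 7 followed by the repeating block 3, 1, 1, 3, 14 (period 5).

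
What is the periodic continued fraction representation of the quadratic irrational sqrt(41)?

[6; (2, 2, 12)]

Write x_i = (sqrt(41) + m_i)/d_i with (m_0, d_0) = (0, 1). a_0 = floor(sqrt(41)) = 6, since 6^2 = 36 <= 41 < 49 = 7^2.
Iterate m_{i+1} = d_i*a_i - m_i, d_{i+1} = (41 - m_{i+1}^2)/d_i, a_{i+1} = floor((a_0 + m_{i+1})/d_{i+1}):
  m_1 = 1*6 - 0 = 6, d_1 = (41 - 6^2)/1 = 5/1 = 5, a_1 = floor((6 + 6)/5) = 2.
  m_2 = 5*2 - 6 = 4, d_2 = (41 - 4^2)/5 = 25/5 = 5, a_2 = floor((6 + 4)/5) = 2.
  m_3 = 5*2 - 4 = 6, d_3 = (41 - 6^2)/5 = 5/5 = 1, a_3 = floor((6 + 6)/1) = 12.
  m_4 = 1*12 - 6 = 6, d_4 = (41 - 6^2)/1 = 5/1 = 5: (m_4, d_4) = (m_1, d_1) = (6, 5), so from here the quotients repeat a_1, ..., a_3; the period length is 3.
Hence the expansion of sqrt(41) is a_0 = 6 followed by the repeating block 2, 2, 12 (period 3).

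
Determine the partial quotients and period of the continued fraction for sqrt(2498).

[49; (1, 48, 1, 98)]

Write x_i = (sqrt(2498) + m_i)/d_i with (m_0, d_0) = (0, 1). a_0 = floor(sqrt(2498)) = 49, since 49^2 = 2401 <= 2498 < 2500 = 50^2.
Iterate m_{i+1} = d_i*a_i - m_i, d_{i+1} = (2498 - m_{i+1}^2)/d_i, a_{i+1} = floor((a_0 + m_{i+1})/d_{i+1}):
  m_1 = 1*49 - 0 = 49, d_1 = (2498 - 49^2)/1 = 97/1 = 97, a_1 = floor((49 + 49)/97) = 1.
  m_2 = 97*1 - 49 = 48, d_2 = (2498 - 48^2)/97 = 194/97 = 2, a_2 = floor((49 + 48)/2) = 48.
  m_3 = 2*48 - 48 = 48, d_3 = (2498 - 48^2)/2 = 194/2 = 97, a_3 = floor((49 + 48)/97) = 1.
  m_4 = 97*1 - 48 = 49, d_4 = (2498 - 49^2)/97 = 97/97 = 1, a_4 = floor((49 + 49)/1) = 98.
  m_5 = 1*98 - 49 = 49, d_5 = (2498 - 49^2)/1 = 97/1 = 97: (m_5, d_5) = (m_1, d_1) = (49, 97), so from here the quotients repeat a_1, ..., a_4; the period length is 4.
Hence the expansion of sqrt(2498) is a_0 = 49 followed by the repeating block 1, 48, 1, 98 (period 4).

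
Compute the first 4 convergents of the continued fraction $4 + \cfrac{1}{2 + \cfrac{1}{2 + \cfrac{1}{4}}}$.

4/1, 9/2, 22/5, 97/22

Using the convergent recurrence p_i = a_i*p_{i-1} + p_{i-2}, q_i = a_i*q_{i-1} + q_{i-2} with p_{-2}=0, p_{-1}=1, q_{-2}=1, q_{-1}=0:
  i=0: a_0=4, p_0 = 4*1 + 0 = 4, q_0 = 4*0 + 1 = 1.
  i=1: a_1=2, p_1 = 2*4 + 1 = 9, q_1 = 2*1 + 0 = 2.
  i=2: a_2=2, p_2 = 2*9 + 4 = 22, q_2 = 2*2 + 1 = 5.
  i=3: a_3=4, p_3 = 4*22 + 9 = 97, q_3 = 4*5 + 2 = 22.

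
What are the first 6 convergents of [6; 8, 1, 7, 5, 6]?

Using the convergent recurrence p_i = a_i*p_{i-1} + p_{i-2}, q_i = a_i*q_{i-1} + q_{i-2} with p_{-2}=0, p_{-1}=1, q_{-2}=1, q_{-1}=0:
  i=0: a_0=6, p_0 = 6*1 + 0 = 6, q_0 = 6*0 + 1 = 1.
  i=1: a_1=8, p_1 = 8*6 + 1 = 49, q_1 = 8*1 + 0 = 8.
  i=2: a_2=1, p_2 = 1*49 + 6 = 55, q_2 = 1*8 + 1 = 9.
  i=3: a_3=7, p_3 = 7*55 + 49 = 434, q_3 = 7*9 + 8 = 71.
  i=4: a_4=5, p_4 = 5*434 + 55 = 2225, q_4 = 5*71 + 9 = 364.
  i=5: a_5=6, p_5 = 6*2225 + 434 = 13784, q_5 = 6*364 + 71 = 2255.

6/1, 49/8, 55/9, 434/71, 2225/364, 13784/2255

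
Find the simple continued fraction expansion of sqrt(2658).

Write x_i = (sqrt(2658) + m_i)/d_i with (m_0, d_0) = (0, 1). a_0 = floor(sqrt(2658)) = 51, since 51^2 = 2601 <= 2658 < 2704 = 52^2.
Iterate m_{i+1} = d_i*a_i - m_i, d_{i+1} = (2658 - m_{i+1}^2)/d_i, a_{i+1} = floor((a_0 + m_{i+1})/d_{i+1}):
  m_1 = 1*51 - 0 = 51, d_1 = (2658 - 51^2)/1 = 57/1 = 57, a_1 = floor((51 + 51)/57) = 1.
  m_2 = 57*1 - 51 = 6, d_2 = (2658 - 6^2)/57 = 2622/57 = 46, a_2 = floor((51 + 6)/46) = 1.
  m_3 = 46*1 - 6 = 40, d_3 = (2658 - 40^2)/46 = 1058/46 = 23, a_3 = floor((51 + 40)/23) = 3.
  m_4 = 23*3 - 40 = 29, d_4 = (2658 - 29^2)/23 = 1817/23 = 79, a_4 = floor((51 + 29)/79) = 1.
  m_5 = 79*1 - 29 = 50, d_5 = (2658 - 50^2)/79 = 158/79 = 2, a_5 = floor((51 + 50)/2) = 50.
  m_6 = 2*50 - 50 = 50, d_6 = (2658 - 50^2)/2 = 158/2 = 79, a_6 = floor((51 + 50)/79) = 1.
  m_7 = 79*1 - 50 = 29, d_7 = (2658 - 29^2)/79 = 1817/79 = 23, a_7 = floor((51 + 29)/23) = 3.
  m_8 = 23*3 - 29 = 40, d_8 = (2658 - 40^2)/23 = 1058/23 = 46, a_8 = floor((51 + 40)/46) = 1.
  m_9 = 46*1 - 40 = 6, d_9 = (2658 - 6^2)/46 = 2622/46 = 57, a_9 = floor((51 + 6)/57) = 1.
  m_10 = 57*1 - 6 = 51, d_10 = (2658 - 51^2)/57 = 57/57 = 1, a_10 = floor((51 + 51)/1) = 102.
  m_11 = 1*102 - 51 = 51, d_11 = (2658 - 51^2)/1 = 57/1 = 57: (m_11, d_11) = (m_1, d_1) = (51, 57), so from here the quotients repeat a_1, ..., a_10; the period length is 10.
Hence the expansion of sqrt(2658) is a_0 = 51 followed by the repeating block 1, 1, 3, 1, 50, 1, 3, 1, 1, 102 (period 10).

[51; (1, 1, 3, 1, 50, 1, 3, 1, 1, 102)]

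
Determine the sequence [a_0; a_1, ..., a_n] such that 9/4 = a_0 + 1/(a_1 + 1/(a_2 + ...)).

[2; 4]

Run the Euclidean algorithm on 9 and 4; the successive quotients are the partial quotients a_0, a_1, ... (each step inverts the fractional part left over by the previous one):
  9 = 2*4 + 1, so a_0 = 2.
  4 = 4*1 + 0, so a_1 = 4.
The remainder reaches 0 after 2 divisions, so the expansion has 2 partial quotients, read off in order.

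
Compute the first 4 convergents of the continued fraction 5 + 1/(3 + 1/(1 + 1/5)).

5/1, 16/3, 21/4, 121/23

Using the convergent recurrence p_i = a_i*p_{i-1} + p_{i-2}, q_i = a_i*q_{i-1} + q_{i-2} with p_{-2}=0, p_{-1}=1, q_{-2}=1, q_{-1}=0:
  i=0: a_0=5, p_0 = 5*1 + 0 = 5, q_0 = 5*0 + 1 = 1.
  i=1: a_1=3, p_1 = 3*5 + 1 = 16, q_1 = 3*1 + 0 = 3.
  i=2: a_2=1, p_2 = 1*16 + 5 = 21, q_2 = 1*3 + 1 = 4.
  i=3: a_3=5, p_3 = 5*21 + 16 = 121, q_3 = 5*4 + 3 = 23.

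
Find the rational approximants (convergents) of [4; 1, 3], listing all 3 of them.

4/1, 5/1, 19/4

Using the convergent recurrence p_i = a_i*p_{i-1} + p_{i-2}, q_i = a_i*q_{i-1} + q_{i-2} with p_{-2}=0, p_{-1}=1, q_{-2}=1, q_{-1}=0:
  i=0: a_0=4, p_0 = 4*1 + 0 = 4, q_0 = 4*0 + 1 = 1.
  i=1: a_1=1, p_1 = 1*4 + 1 = 5, q_1 = 1*1 + 0 = 1.
  i=2: a_2=3, p_2 = 3*5 + 4 = 19, q_2 = 3*1 + 1 = 4.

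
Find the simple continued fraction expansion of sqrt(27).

Write x_i = (sqrt(27) + m_i)/d_i with (m_0, d_0) = (0, 1). a_0 = floor(sqrt(27)) = 5, since 5^2 = 25 <= 27 < 36 = 6^2.
Iterate m_{i+1} = d_i*a_i - m_i, d_{i+1} = (27 - m_{i+1}^2)/d_i, a_{i+1} = floor((a_0 + m_{i+1})/d_{i+1}):
  m_1 = 1*5 - 0 = 5, d_1 = (27 - 5^2)/1 = 2/1 = 2, a_1 = floor((5 + 5)/2) = 5.
  m_2 = 2*5 - 5 = 5, d_2 = (27 - 5^2)/2 = 2/2 = 1, a_2 = floor((5 + 5)/1) = 10.
  m_3 = 1*10 - 5 = 5, d_3 = (27 - 5^2)/1 = 2/1 = 2: (m_3, d_3) = (m_1, d_1) = (5, 2), so from here the quotients repeat a_1, a_2; the period length is 2.
Hence the expansion of sqrt(27) is a_0 = 5 followed by the repeating block 5, 10 (period 2).

[5; (5, 10)]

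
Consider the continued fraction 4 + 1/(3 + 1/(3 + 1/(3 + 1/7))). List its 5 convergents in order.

4/1, 13/3, 43/10, 142/33, 1037/241

Using the convergent recurrence p_i = a_i*p_{i-1} + p_{i-2}, q_i = a_i*q_{i-1} + q_{i-2} with p_{-2}=0, p_{-1}=1, q_{-2}=1, q_{-1}=0:
  i=0: a_0=4, p_0 = 4*1 + 0 = 4, q_0 = 4*0 + 1 = 1.
  i=1: a_1=3, p_1 = 3*4 + 1 = 13, q_1 = 3*1 + 0 = 3.
  i=2: a_2=3, p_2 = 3*13 + 4 = 43, q_2 = 3*3 + 1 = 10.
  i=3: a_3=3, p_3 = 3*43 + 13 = 142, q_3 = 3*10 + 3 = 33.
  i=4: a_4=7, p_4 = 7*142 + 43 = 1037, q_4 = 7*33 + 10 = 241.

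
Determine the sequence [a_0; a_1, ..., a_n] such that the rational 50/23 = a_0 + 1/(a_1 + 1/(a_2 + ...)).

Run the Euclidean algorithm on 50 and 23; the successive quotients are the partial quotients a_0, a_1, ... (each step inverts the fractional part left over by the previous one):
  50 = 2*23 + 4, so a_0 = 2.
  23 = 5*4 + 3, so a_1 = 5.
  4 = 1*3 + 1, so a_2 = 1.
  3 = 3*1 + 0, so a_3 = 3.
The remainder reaches 0 after 4 divisions, so the expansion has 4 partial quotients, read off in order.

[2; 5, 1, 3]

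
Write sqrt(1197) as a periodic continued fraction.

[34; (1, 1, 2, 16, 1, 8, 1, 16, 2, 1, 1, 68)]

Write x_i = (sqrt(1197) + m_i)/d_i with (m_0, d_0) = (0, 1). a_0 = floor(sqrt(1197)) = 34, since 34^2 = 1156 <= 1197 < 1225 = 35^2.
Iterate m_{i+1} = d_i*a_i - m_i, d_{i+1} = (1197 - m_{i+1}^2)/d_i, a_{i+1} = floor((a_0 + m_{i+1})/d_{i+1}):
  m_1 = 1*34 - 0 = 34, d_1 = (1197 - 34^2)/1 = 41/1 = 41, a_1 = floor((34 + 34)/41) = 1.
  m_2 = 41*1 - 34 = 7, d_2 = (1197 - 7^2)/41 = 1148/41 = 28, a_2 = floor((34 + 7)/28) = 1.
  m_3 = 28*1 - 7 = 21, d_3 = (1197 - 21^2)/28 = 756/28 = 27, a_3 = floor((34 + 21)/27) = 2.
  m_4 = 27*2 - 21 = 33, d_4 = (1197 - 33^2)/27 = 108/27 = 4, a_4 = floor((34 + 33)/4) = 16.
  m_5 = 4*16 - 33 = 31, d_5 = (1197 - 31^2)/4 = 236/4 = 59, a_5 = floor((34 + 31)/59) = 1.
  m_6 = 59*1 - 31 = 28, d_6 = (1197 - 28^2)/59 = 413/59 = 7, a_6 = floor((34 + 28)/7) = 8.
  m_7 = 7*8 - 28 = 28, d_7 = (1197 - 28^2)/7 = 413/7 = 59, a_7 = floor((34 + 28)/59) = 1.
  m_8 = 59*1 - 28 = 31, d_8 = (1197 - 31^2)/59 = 236/59 = 4, a_8 = floor((34 + 31)/4) = 16.
  m_9 = 4*16 - 31 = 33, d_9 = (1197 - 33^2)/4 = 108/4 = 27, a_9 = floor((34 + 33)/27) = 2.
  m_10 = 27*2 - 33 = 21, d_10 = (1197 - 21^2)/27 = 756/27 = 28, a_10 = floor((34 + 21)/28) = 1.
  m_11 = 28*1 - 21 = 7, d_11 = (1197 - 7^2)/28 = 1148/28 = 41, a_11 = floor((34 + 7)/41) = 1.
  m_12 = 41*1 - 7 = 34, d_12 = (1197 - 34^2)/41 = 41/41 = 1, a_12 = floor((34 + 34)/1) = 68.
  m_13 = 1*68 - 34 = 34, d_13 = (1197 - 34^2)/1 = 41/1 = 41: (m_13, d_13) = (m_1, d_1) = (34, 41), so from here the quotients repeat a_1, ..., a_12; the period length is 12.
Hence the expansion of sqrt(1197) is a_0 = 34 followed by the repeating block 1, 1, 2, 16, 1, 8, 1, 16, 2, 1, 1, 68 (period 12).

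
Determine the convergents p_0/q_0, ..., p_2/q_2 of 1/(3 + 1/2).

0/1, 1/3, 2/7

Using the convergent recurrence p_i = a_i*p_{i-1} + p_{i-2}, q_i = a_i*q_{i-1} + q_{i-2} with p_{-2}=0, p_{-1}=1, q_{-2}=1, q_{-1}=0:
  i=0: a_0=0, p_0 = 0*1 + 0 = 0, q_0 = 0*0 + 1 = 1.
  i=1: a_1=3, p_1 = 3*0 + 1 = 1, q_1 = 3*1 + 0 = 3.
  i=2: a_2=2, p_2 = 2*1 + 0 = 2, q_2 = 2*3 + 1 = 7.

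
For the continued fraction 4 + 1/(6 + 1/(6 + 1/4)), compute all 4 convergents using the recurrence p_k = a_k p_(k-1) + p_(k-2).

4/1, 25/6, 154/37, 641/154

Using the convergent recurrence p_i = a_i*p_{i-1} + p_{i-2}, q_i = a_i*q_{i-1} + q_{i-2} with p_{-2}=0, p_{-1}=1, q_{-2}=1, q_{-1}=0:
  i=0: a_0=4, p_0 = 4*1 + 0 = 4, q_0 = 4*0 + 1 = 1.
  i=1: a_1=6, p_1 = 6*4 + 1 = 25, q_1 = 6*1 + 0 = 6.
  i=2: a_2=6, p_2 = 6*25 + 4 = 154, q_2 = 6*6 + 1 = 37.
  i=3: a_3=4, p_3 = 4*154 + 25 = 641, q_3 = 4*37 + 6 = 154.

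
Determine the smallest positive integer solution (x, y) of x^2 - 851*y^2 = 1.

(x, y) = (8418574, 288585)

First expand sqrt(851) as a continued fraction. With x_i = (sqrt(851) + m_i)/d_i and (m_0, d_0) = (0, 1): a_0 = floor(sqrt(851)) = 29, since 29^2 = 841 <= 851 < 900 = 30^2.
Iterate m_{i+1} = d_i*a_i - m_i, d_{i+1} = (851 - m_{i+1}^2)/d_i, a_{i+1} = floor((a_0 + m_{i+1})/d_{i+1}):
  m_1 = 1*29 - 0 = 29, d_1 = (851 - 29^2)/1 = 10/1 = 10, a_1 = floor((29 + 29)/10) = 5.
  m_2 = 10*5 - 29 = 21, d_2 = (851 - 21^2)/10 = 410/10 = 41, a_2 = floor((29 + 21)/41) = 1.
  m_3 = 41*1 - 21 = 20, d_3 = (851 - 20^2)/41 = 451/41 = 11, a_3 = floor((29 + 20)/11) = 4.
  m_4 = 11*4 - 20 = 24, d_4 = (851 - 24^2)/11 = 275/11 = 25, a_4 = floor((29 + 24)/25) = 2.
  m_5 = 25*2 - 24 = 26, d_5 = (851 - 26^2)/25 = 175/25 = 7, a_5 = floor((29 + 26)/7) = 7.
  m_6 = 7*7 - 26 = 23, d_6 = (851 - 23^2)/7 = 322/7 = 46, a_6 = floor((29 + 23)/46) = 1.
  m_7 = 46*1 - 23 = 23, d_7 = (851 - 23^2)/46 = 322/46 = 7, a_7 = floor((29 + 23)/7) = 7.
  m_8 = 7*7 - 23 = 26, d_8 = (851 - 26^2)/7 = 175/7 = 25, a_8 = floor((29 + 26)/25) = 2.
  m_9 = 25*2 - 26 = 24, d_9 = (851 - 24^2)/25 = 275/25 = 11, a_9 = floor((29 + 24)/11) = 4.
  m_10 = 11*4 - 24 = 20, d_10 = (851 - 20^2)/11 = 451/11 = 41, a_10 = floor((29 + 20)/41) = 1.
  m_11 = 41*1 - 20 = 21, d_11 = (851 - 21^2)/41 = 410/41 = 10, a_11 = floor((29 + 21)/10) = 5.
  m_12 = 10*5 - 21 = 29, d_12 = (851 - 29^2)/10 = 10/10 = 1, a_12 = floor((29 + 29)/1) = 58.
  m_13 = 1*58 - 29 = 29, d_13 = (851 - 29^2)/1 = 10/1 = 10: (m_13, d_13) = (m_1, d_1) = (29, 10), so from here the quotients repeat a_1, ..., a_12; the period length is 12.
So sqrt(851) = [29; (5, 1, 4, 2, 7, 1, 7, 2, 4, 1, 5, 58)] with period length k = 12.
k is even, so the fundamental solution of x^2 - 851y^2 = 1 is (p_{k-1}, q_{k-1}) = (p_11, q_11); compute convergents through index 11.
Convergents (p_i = a_i*p_{i-1} + p_{i-2}, q_i = a_i*q_{i-1} + q_{i-2} with p_{-2}=0, p_{-1}=1, q_{-2}=1, q_{-1}=0):
  i=0: a_0=29, p_0 = 29*1 + 0 = 29, q_0 = 29*0 + 1 = 1.
  i=1: a_1=5, p_1 = 5*29 + 1 = 146, q_1 = 5*1 + 0 = 5.
  i=2: a_2=1, p_2 = 1*146 + 29 = 175, q_2 = 1*5 + 1 = 6.
  i=3: a_3=4, p_3 = 4*175 + 146 = 846, q_3 = 4*6 + 5 = 29.
  i=4: a_4=2, p_4 = 2*846 + 175 = 1867, q_4 = 2*29 + 6 = 64.
  i=5: a_5=7, p_5 = 7*1867 + 846 = 13915, q_5 = 7*64 + 29 = 477.
  i=6: a_6=1, p_6 = 1*13915 + 1867 = 15782, q_6 = 1*477 + 64 = 541.
  i=7: a_7=7, p_7 = 7*15782 + 13915 = 124389, q_7 = 7*541 + 477 = 4264.
  i=8: a_8=2, p_8 = 2*124389 + 15782 = 264560, q_8 = 2*4264 + 541 = 9069.
  i=9: a_9=4, p_9 = 4*264560 + 124389 = 1182629, q_9 = 4*9069 + 4264 = 40540.
  i=10: a_10=1, p_10 = 1*1182629 + 264560 = 1447189, q_10 = 1*40540 + 9069 = 49609.
  i=11: a_11=5, p_11 = 5*1447189 + 1182629 = 8418574, q_11 = 5*49609 + 40540 = 288585.
Check: 8418574^2 - 851*288585^2 = 70872388193476 - 70872388193475 = 1, so (x, y) = (8418574, 288585) solves the equation, and by the theorem it is the least positive solution.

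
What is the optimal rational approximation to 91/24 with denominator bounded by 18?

Expand x = 91/24 as a continued fraction with the Euclidean algorithm:
  91 = 3*24 + 19, so a_0 = 3.
  24 = 1*19 + 5, so a_1 = 1.
  19 = 3*5 + 4, so a_2 = 3.
  5 = 1*4 + 1, so a_3 = 1.
  4 = 4*1 + 0, so a_4 = 4.
so x = [3; 1, 3, 1, 4].
Convergents (p_i = a_i*p_{i-1} + p_{i-2}, q_i = a_i*q_{i-1} + q_{i-2} with p_{-2}=0, p_{-1}=1, q_{-2}=1, q_{-1}=0), until the denominator exceeds 18:
  i=0: a_0=3, p_0 = 3*1 + 0 = 3, q_0 = 3*0 + 1 = 1.
  i=1: a_1=1, p_1 = 1*3 + 1 = 4, q_1 = 1*1 + 0 = 1.
  i=2: a_2=3, p_2 = 3*4 + 3 = 15, q_2 = 3*1 + 1 = 4.
  i=3: a_3=1, p_3 = 1*15 + 4 = 19, q_3 = 1*4 + 1 = 5.
  i=4: a_4=4, p_4 = 4*19 + 15 = 91, q_4 = 4*5 + 4 = 24.
q_4 = 24 > 18, so the last convergent with denominator <= 18 is p_3/q_3 = 19/5.
The closest fraction with denominator <= 18 is either p_3/q_3 or the intermediate fraction (k*p_3 + p_2)/(k*q_3 + q_2) with the largest k >= 1 whose denominator stays <= 18; these approach x as k grows, and every other convergent or intermediate fraction in range is farther away.
Largest k: floor((18 - q_2)/q_3) = floor((18 - 4)/5) = 2.
That gives (2*19 + 15)/(2*5 + 4) = 53/14.
Compare the errors: |x - 19/5| = |91*5 - 19*24|/(24*5) = 1/120, and |x - 53/14| = |91*14 - 53*24|/(24*14) = 2/336.
Cross-multiplying, 2*120 = 240 < 336 = 1*336, so 2/336 is smaller: the intermediate fraction 53/14 is closer to x than 19/5.

53/14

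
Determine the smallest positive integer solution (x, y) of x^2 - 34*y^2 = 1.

(x, y) = (35, 6)

First expand sqrt(34) as a continued fraction. With x_i = (sqrt(34) + m_i)/d_i and (m_0, d_0) = (0, 1): a_0 = floor(sqrt(34)) = 5, since 5^2 = 25 <= 34 < 36 = 6^2.
Iterate m_{i+1} = d_i*a_i - m_i, d_{i+1} = (34 - m_{i+1}^2)/d_i, a_{i+1} = floor((a_0 + m_{i+1})/d_{i+1}):
  m_1 = 1*5 - 0 = 5, d_1 = (34 - 5^2)/1 = 9/1 = 9, a_1 = floor((5 + 5)/9) = 1.
  m_2 = 9*1 - 5 = 4, d_2 = (34 - 4^2)/9 = 18/9 = 2, a_2 = floor((5 + 4)/2) = 4.
  m_3 = 2*4 - 4 = 4, d_3 = (34 - 4^2)/2 = 18/2 = 9, a_3 = floor((5 + 4)/9) = 1.
  m_4 = 9*1 - 4 = 5, d_4 = (34 - 5^2)/9 = 9/9 = 1, a_4 = floor((5 + 5)/1) = 10.
  m_5 = 1*10 - 5 = 5, d_5 = (34 - 5^2)/1 = 9/1 = 9: (m_5, d_5) = (m_1, d_1) = (5, 9), so from here the quotients repeat a_1, ..., a_4; the period length is 4.
So sqrt(34) = [5; (1, 4, 1, 10)] with period length k = 4.
k is even, so the fundamental solution of x^2 - 34y^2 = 1 is (p_{k-1}, q_{k-1}) = (p_3, q_3); compute convergents through index 3.
Convergents (p_i = a_i*p_{i-1} + p_{i-2}, q_i = a_i*q_{i-1} + q_{i-2} with p_{-2}=0, p_{-1}=1, q_{-2}=1, q_{-1}=0):
  i=0: a_0=5, p_0 = 5*1 + 0 = 5, q_0 = 5*0 + 1 = 1.
  i=1: a_1=1, p_1 = 1*5 + 1 = 6, q_1 = 1*1 + 0 = 1.
  i=2: a_2=4, p_2 = 4*6 + 5 = 29, q_2 = 4*1 + 1 = 5.
  i=3: a_3=1, p_3 = 1*29 + 6 = 35, q_3 = 1*5 + 1 = 6.
Check: 35^2 - 34*6^2 = 1225 - 1224 = 1, so (x, y) = (35, 6) solves the equation, and by the theorem it is the least positive solution.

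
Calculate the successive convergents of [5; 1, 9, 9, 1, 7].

5/1, 6/1, 59/10, 537/91, 596/101, 4709/798

Using the convergent recurrence p_i = a_i*p_{i-1} + p_{i-2}, q_i = a_i*q_{i-1} + q_{i-2} with p_{-2}=0, p_{-1}=1, q_{-2}=1, q_{-1}=0:
  i=0: a_0=5, p_0 = 5*1 + 0 = 5, q_0 = 5*0 + 1 = 1.
  i=1: a_1=1, p_1 = 1*5 + 1 = 6, q_1 = 1*1 + 0 = 1.
  i=2: a_2=9, p_2 = 9*6 + 5 = 59, q_2 = 9*1 + 1 = 10.
  i=3: a_3=9, p_3 = 9*59 + 6 = 537, q_3 = 9*10 + 1 = 91.
  i=4: a_4=1, p_4 = 1*537 + 59 = 596, q_4 = 1*91 + 10 = 101.
  i=5: a_5=7, p_5 = 7*596 + 537 = 4709, q_5 = 7*101 + 91 = 798.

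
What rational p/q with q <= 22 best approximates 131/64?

Expand x = 131/64 as a continued fraction with the Euclidean algorithm:
  131 = 2*64 + 3, so a_0 = 2.
  64 = 21*3 + 1, so a_1 = 21.
  3 = 3*1 + 0, so a_2 = 3.
so x = [2; 21, 3].
Convergents (p_i = a_i*p_{i-1} + p_{i-2}, q_i = a_i*q_{i-1} + q_{i-2} with p_{-2}=0, p_{-1}=1, q_{-2}=1, q_{-1}=0), until the denominator exceeds 22:
  i=0: a_0=2, p_0 = 2*1 + 0 = 2, q_0 = 2*0 + 1 = 1.
  i=1: a_1=21, p_1 = 21*2 + 1 = 43, q_1 = 21*1 + 0 = 21.
  i=2: a_2=3, p_2 = 3*43 + 2 = 131, q_2 = 3*21 + 1 = 64.
q_2 = 64 > 22, so the last convergent with denominator <= 22 is p_1/q_1 = 43/21.
The closest fraction with denominator <= 22 is either p_1/q_1 or the intermediate fraction (k*p_1 + p_0)/(k*q_1 + q_0) with the largest k >= 1 whose denominator stays <= 22; these approach x as k grows, and every other convergent or intermediate fraction in range is farther away.
Largest k: floor((22 - q_0)/q_1) = floor((22 - 1)/21) = 1.
That gives (1*43 + 2)/(1*21 + 1) = 45/22.
Compare the errors: |x - 43/21| = |131*21 - 43*64|/(64*21) = 1/1344, and |x - 45/22| = |131*22 - 45*64|/(64*22) = 2/1408.
Cross-multiplying, 1*1408 = 1408 < 2688 = 2*1344, so 1/1344 is smaller: the convergent 43/21 is closer to x than 45/22.

43/21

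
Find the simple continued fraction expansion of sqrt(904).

Write x_i = (sqrt(904) + m_i)/d_i with (m_0, d_0) = (0, 1). a_0 = floor(sqrt(904)) = 30, since 30^2 = 900 <= 904 < 961 = 31^2.
Iterate m_{i+1} = d_i*a_i - m_i, d_{i+1} = (904 - m_{i+1}^2)/d_i, a_{i+1} = floor((a_0 + m_{i+1})/d_{i+1}):
  m_1 = 1*30 - 0 = 30, d_1 = (904 - 30^2)/1 = 4/1 = 4, a_1 = floor((30 + 30)/4) = 15.
  m_2 = 4*15 - 30 = 30, d_2 = (904 - 30^2)/4 = 4/4 = 1, a_2 = floor((30 + 30)/1) = 60.
  m_3 = 1*60 - 30 = 30, d_3 = (904 - 30^2)/1 = 4/1 = 4: (m_3, d_3) = (m_1, d_1) = (30, 4), so from here the quotients repeat a_1, a_2; the period length is 2.
Hence the expansion of sqrt(904) is a_0 = 30 followed by the repeating block 15, 60 (period 2).

[30; (15, 60)]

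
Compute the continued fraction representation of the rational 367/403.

Run the Euclidean algorithm on 367 and 403; the successive quotients are the partial quotients a_0, a_1, ... (each step inverts the fractional part left over by the previous one):
  367 = 0*403 + 367, so a_0 = 0.
  403 = 1*367 + 36, so a_1 = 1.
  367 = 10*36 + 7, so a_2 = 10.
  36 = 5*7 + 1, so a_3 = 5.
  7 = 7*1 + 0, so a_4 = 7.
The remainder reaches 0 after 5 divisions, so the expansion has 5 partial quotients, read off in order.

[0; 1, 10, 5, 7]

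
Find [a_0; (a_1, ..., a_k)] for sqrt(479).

[21; (1, 7, 1, 3, 2, 21, 2, 3, 1, 7, 1, 42)]

Write x_i = (sqrt(479) + m_i)/d_i with (m_0, d_0) = (0, 1). a_0 = floor(sqrt(479)) = 21, since 21^2 = 441 <= 479 < 484 = 22^2.
Iterate m_{i+1} = d_i*a_i - m_i, d_{i+1} = (479 - m_{i+1}^2)/d_i, a_{i+1} = floor((a_0 + m_{i+1})/d_{i+1}):
  m_1 = 1*21 - 0 = 21, d_1 = (479 - 21^2)/1 = 38/1 = 38, a_1 = floor((21 + 21)/38) = 1.
  m_2 = 38*1 - 21 = 17, d_2 = (479 - 17^2)/38 = 190/38 = 5, a_2 = floor((21 + 17)/5) = 7.
  m_3 = 5*7 - 17 = 18, d_3 = (479 - 18^2)/5 = 155/5 = 31, a_3 = floor((21 + 18)/31) = 1.
  m_4 = 31*1 - 18 = 13, d_4 = (479 - 13^2)/31 = 310/31 = 10, a_4 = floor((21 + 13)/10) = 3.
  m_5 = 10*3 - 13 = 17, d_5 = (479 - 17^2)/10 = 190/10 = 19, a_5 = floor((21 + 17)/19) = 2.
  m_6 = 19*2 - 17 = 21, d_6 = (479 - 21^2)/19 = 38/19 = 2, a_6 = floor((21 + 21)/2) = 21.
  m_7 = 2*21 - 21 = 21, d_7 = (479 - 21^2)/2 = 38/2 = 19, a_7 = floor((21 + 21)/19) = 2.
  m_8 = 19*2 - 21 = 17, d_8 = (479 - 17^2)/19 = 190/19 = 10, a_8 = floor((21 + 17)/10) = 3.
  m_9 = 10*3 - 17 = 13, d_9 = (479 - 13^2)/10 = 310/10 = 31, a_9 = floor((21 + 13)/31) = 1.
  m_10 = 31*1 - 13 = 18, d_10 = (479 - 18^2)/31 = 155/31 = 5, a_10 = floor((21 + 18)/5) = 7.
  m_11 = 5*7 - 18 = 17, d_11 = (479 - 17^2)/5 = 190/5 = 38, a_11 = floor((21 + 17)/38) = 1.
  m_12 = 38*1 - 17 = 21, d_12 = (479 - 21^2)/38 = 38/38 = 1, a_12 = floor((21 + 21)/1) = 42.
  m_13 = 1*42 - 21 = 21, d_13 = (479 - 21^2)/1 = 38/1 = 38: (m_13, d_13) = (m_1, d_1) = (21, 38), so from here the quotients repeat a_1, ..., a_12; the period length is 12.
Hence the expansion of sqrt(479) is a_0 = 21 followed by the repeating block 1, 7, 1, 3, 2, 21, 2, 3, 1, 7, 1, 42 (period 12).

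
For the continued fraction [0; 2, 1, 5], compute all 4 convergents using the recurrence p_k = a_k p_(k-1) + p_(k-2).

Using the convergent recurrence p_i = a_i*p_{i-1} + p_{i-2}, q_i = a_i*q_{i-1} + q_{i-2} with p_{-2}=0, p_{-1}=1, q_{-2}=1, q_{-1}=0:
  i=0: a_0=0, p_0 = 0*1 + 0 = 0, q_0 = 0*0 + 1 = 1.
  i=1: a_1=2, p_1 = 2*0 + 1 = 1, q_1 = 2*1 + 0 = 2.
  i=2: a_2=1, p_2 = 1*1 + 0 = 1, q_2 = 1*2 + 1 = 3.
  i=3: a_3=5, p_3 = 5*1 + 1 = 6, q_3 = 5*3 + 2 = 17.

0/1, 1/2, 1/3, 6/17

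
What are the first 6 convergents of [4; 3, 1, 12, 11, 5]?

4/1, 13/3, 17/4, 217/51, 2404/565, 12237/2876

Using the convergent recurrence p_i = a_i*p_{i-1} + p_{i-2}, q_i = a_i*q_{i-1} + q_{i-2} with p_{-2}=0, p_{-1}=1, q_{-2}=1, q_{-1}=0:
  i=0: a_0=4, p_0 = 4*1 + 0 = 4, q_0 = 4*0 + 1 = 1.
  i=1: a_1=3, p_1 = 3*4 + 1 = 13, q_1 = 3*1 + 0 = 3.
  i=2: a_2=1, p_2 = 1*13 + 4 = 17, q_2 = 1*3 + 1 = 4.
  i=3: a_3=12, p_3 = 12*17 + 13 = 217, q_3 = 12*4 + 3 = 51.
  i=4: a_4=11, p_4 = 11*217 + 17 = 2404, q_4 = 11*51 + 4 = 565.
  i=5: a_5=5, p_5 = 5*2404 + 217 = 12237, q_5 = 5*565 + 51 = 2876.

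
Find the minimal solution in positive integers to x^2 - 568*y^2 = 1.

First expand sqrt(568) as a continued fraction. With x_i = (sqrt(568) + m_i)/d_i and (m_0, d_0) = (0, 1): a_0 = floor(sqrt(568)) = 23, since 23^2 = 529 <= 568 < 576 = 24^2.
Iterate m_{i+1} = d_i*a_i - m_i, d_{i+1} = (568 - m_{i+1}^2)/d_i, a_{i+1} = floor((a_0 + m_{i+1})/d_{i+1}):
  m_1 = 1*23 - 0 = 23, d_1 = (568 - 23^2)/1 = 39/1 = 39, a_1 = floor((23 + 23)/39) = 1.
  m_2 = 39*1 - 23 = 16, d_2 = (568 - 16^2)/39 = 312/39 = 8, a_2 = floor((23 + 16)/8) = 4.
  m_3 = 8*4 - 16 = 16, d_3 = (568 - 16^2)/8 = 312/8 = 39, a_3 = floor((23 + 16)/39) = 1.
  m_4 = 39*1 - 16 = 23, d_4 = (568 - 23^2)/39 = 39/39 = 1, a_4 = floor((23 + 23)/1) = 46.
  m_5 = 1*46 - 23 = 23, d_5 = (568 - 23^2)/1 = 39/1 = 39: (m_5, d_5) = (m_1, d_1) = (23, 39), so from here the quotients repeat a_1, ..., a_4; the period length is 4.
So sqrt(568) = [23; (1, 4, 1, 46)] with period length k = 4.
k is even, so the fundamental solution of x^2 - 568y^2 = 1 is (p_{k-1}, q_{k-1}) = (p_3, q_3); compute convergents through index 3.
Convergents (p_i = a_i*p_{i-1} + p_{i-2}, q_i = a_i*q_{i-1} + q_{i-2} with p_{-2}=0, p_{-1}=1, q_{-2}=1, q_{-1}=0):
  i=0: a_0=23, p_0 = 23*1 + 0 = 23, q_0 = 23*0 + 1 = 1.
  i=1: a_1=1, p_1 = 1*23 + 1 = 24, q_1 = 1*1 + 0 = 1.
  i=2: a_2=4, p_2 = 4*24 + 23 = 119, q_2 = 4*1 + 1 = 5.
  i=3: a_3=1, p_3 = 1*119 + 24 = 143, q_3 = 1*5 + 1 = 6.
Check: 143^2 - 568*6^2 = 20449 - 20448 = 1, so (x, y) = (143, 6) solves the equation, and by the theorem it is the least positive solution.

(x, y) = (143, 6)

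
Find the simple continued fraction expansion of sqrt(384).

Write x_i = (sqrt(384) + m_i)/d_i with (m_0, d_0) = (0, 1). a_0 = floor(sqrt(384)) = 19, since 19^2 = 361 <= 384 < 400 = 20^2.
Iterate m_{i+1} = d_i*a_i - m_i, d_{i+1} = (384 - m_{i+1}^2)/d_i, a_{i+1} = floor((a_0 + m_{i+1})/d_{i+1}):
  m_1 = 1*19 - 0 = 19, d_1 = (384 - 19^2)/1 = 23/1 = 23, a_1 = floor((19 + 19)/23) = 1.
  m_2 = 23*1 - 19 = 4, d_2 = (384 - 4^2)/23 = 368/23 = 16, a_2 = floor((19 + 4)/16) = 1.
  m_3 = 16*1 - 4 = 12, d_3 = (384 - 12^2)/16 = 240/16 = 15, a_3 = floor((19 + 12)/15) = 2.
  m_4 = 15*2 - 12 = 18, d_4 = (384 - 18^2)/15 = 60/15 = 4, a_4 = floor((19 + 18)/4) = 9.
  m_5 = 4*9 - 18 = 18, d_5 = (384 - 18^2)/4 = 60/4 = 15, a_5 = floor((19 + 18)/15) = 2.
  m_6 = 15*2 - 18 = 12, d_6 = (384 - 12^2)/15 = 240/15 = 16, a_6 = floor((19 + 12)/16) = 1.
  m_7 = 16*1 - 12 = 4, d_7 = (384 - 4^2)/16 = 368/16 = 23, a_7 = floor((19 + 4)/23) = 1.
  m_8 = 23*1 - 4 = 19, d_8 = (384 - 19^2)/23 = 23/23 = 1, a_8 = floor((19 + 19)/1) = 38.
  m_9 = 1*38 - 19 = 19, d_9 = (384 - 19^2)/1 = 23/1 = 23: (m_9, d_9) = (m_1, d_1) = (19, 23), so from here the quotients repeat a_1, ..., a_8; the period length is 8.
Hence the expansion of sqrt(384) is a_0 = 19 followed by the repeating block 1, 1, 2, 9, 2, 1, 1, 38 (period 8).

[19; (1, 1, 2, 9, 2, 1, 1, 38)]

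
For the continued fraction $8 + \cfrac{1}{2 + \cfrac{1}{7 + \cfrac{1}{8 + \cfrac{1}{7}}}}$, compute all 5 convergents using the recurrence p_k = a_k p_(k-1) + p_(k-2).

8/1, 17/2, 127/15, 1033/122, 7358/869

Using the convergent recurrence p_i = a_i*p_{i-1} + p_{i-2}, q_i = a_i*q_{i-1} + q_{i-2} with p_{-2}=0, p_{-1}=1, q_{-2}=1, q_{-1}=0:
  i=0: a_0=8, p_0 = 8*1 + 0 = 8, q_0 = 8*0 + 1 = 1.
  i=1: a_1=2, p_1 = 2*8 + 1 = 17, q_1 = 2*1 + 0 = 2.
  i=2: a_2=7, p_2 = 7*17 + 8 = 127, q_2 = 7*2 + 1 = 15.
  i=3: a_3=8, p_3 = 8*127 + 17 = 1033, q_3 = 8*15 + 2 = 122.
  i=4: a_4=7, p_4 = 7*1033 + 127 = 7358, q_4 = 7*122 + 15 = 869.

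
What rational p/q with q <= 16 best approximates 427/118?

47/13

Expand x = 427/118 as a continued fraction with the Euclidean algorithm:
  427 = 3*118 + 73, so a_0 = 3.
  118 = 1*73 + 45, so a_1 = 1.
  73 = 1*45 + 28, so a_2 = 1.
  45 = 1*28 + 17, so a_3 = 1.
  28 = 1*17 + 11, so a_4 = 1.
  17 = 1*11 + 6, so a_5 = 1.
  11 = 1*6 + 5, so a_6 = 1.
  6 = 1*5 + 1, so a_7 = 1.
  5 = 5*1 + 0, so a_8 = 5.
so x = [3; 1, 1, 1, 1, 1, 1, 1, 5].
Convergents (p_i = a_i*p_{i-1} + p_{i-2}, q_i = a_i*q_{i-1} + q_{i-2} with p_{-2}=0, p_{-1}=1, q_{-2}=1, q_{-1}=0), until the denominator exceeds 16:
  i=0: a_0=3, p_0 = 3*1 + 0 = 3, q_0 = 3*0 + 1 = 1.
  i=1: a_1=1, p_1 = 1*3 + 1 = 4, q_1 = 1*1 + 0 = 1.
  i=2: a_2=1, p_2 = 1*4 + 3 = 7, q_2 = 1*1 + 1 = 2.
  i=3: a_3=1, p_3 = 1*7 + 4 = 11, q_3 = 1*2 + 1 = 3.
  i=4: a_4=1, p_4 = 1*11 + 7 = 18, q_4 = 1*3 + 2 = 5.
  i=5: a_5=1, p_5 = 1*18 + 11 = 29, q_5 = 1*5 + 3 = 8.
  i=6: a_6=1, p_6 = 1*29 + 18 = 47, q_6 = 1*8 + 5 = 13.
  i=7: a_7=1, p_7 = 1*47 + 29 = 76, q_7 = 1*13 + 8 = 21.
q_7 = 21 > 16, so the last convergent with denominator <= 16 is p_6/q_6 = 47/13.
The closest fraction with denominator <= 16 is either p_6/q_6 or the intermediate fraction (k*p_6 + p_5)/(k*q_6 + q_5) with the largest k >= 1 whose denominator stays <= 16; these approach x as k grows, and every other convergent or intermediate fraction in range is farther away.
Largest k: floor((16 - q_5)/q_6) = floor((16 - 8)/13) = 0.
Since k = 0, no intermediate fraction beyond p_6/q_6 has denominator <= 16, so the convergent 47/13 is the closest (its error is |427*13 - 47*118|/(118*13) = 5/1534).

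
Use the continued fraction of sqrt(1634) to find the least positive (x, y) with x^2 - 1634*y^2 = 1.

First expand sqrt(1634) as a continued fraction. With x_i = (sqrt(1634) + m_i)/d_i and (m_0, d_0) = (0, 1): a_0 = floor(sqrt(1634)) = 40, since 40^2 = 1600 <= 1634 < 1681 = 41^2.
Iterate m_{i+1} = d_i*a_i - m_i, d_{i+1} = (1634 - m_{i+1}^2)/d_i, a_{i+1} = floor((a_0 + m_{i+1})/d_{i+1}):
  m_1 = 1*40 - 0 = 40, d_1 = (1634 - 40^2)/1 = 34/1 = 34, a_1 = floor((40 + 40)/34) = 2.
  m_2 = 34*2 - 40 = 28, d_2 = (1634 - 28^2)/34 = 850/34 = 25, a_2 = floor((40 + 28)/25) = 2.
  m_3 = 25*2 - 28 = 22, d_3 = (1634 - 22^2)/25 = 1150/25 = 46, a_3 = floor((40 + 22)/46) = 1.
  m_4 = 46*1 - 22 = 24, d_4 = (1634 - 24^2)/46 = 1058/46 = 23, a_4 = floor((40 + 24)/23) = 2.
  m_5 = 23*2 - 24 = 22, d_5 = (1634 - 22^2)/23 = 1150/23 = 50, a_5 = floor((40 + 22)/50) = 1.
  m_6 = 50*1 - 22 = 28, d_6 = (1634 - 28^2)/50 = 850/50 = 17, a_6 = floor((40 + 28)/17) = 4.
  m_7 = 17*4 - 28 = 40, d_7 = (1634 - 40^2)/17 = 34/17 = 2, a_7 = floor((40 + 40)/2) = 40.
  m_8 = 2*40 - 40 = 40, d_8 = (1634 - 40^2)/2 = 34/2 = 17, a_8 = floor((40 + 40)/17) = 4.
  m_9 = 17*4 - 40 = 28, d_9 = (1634 - 28^2)/17 = 850/17 = 50, a_9 = floor((40 + 28)/50) = 1.
  m_10 = 50*1 - 28 = 22, d_10 = (1634 - 22^2)/50 = 1150/50 = 23, a_10 = floor((40 + 22)/23) = 2.
  m_11 = 23*2 - 22 = 24, d_11 = (1634 - 24^2)/23 = 1058/23 = 46, a_11 = floor((40 + 24)/46) = 1.
  m_12 = 46*1 - 24 = 22, d_12 = (1634 - 22^2)/46 = 1150/46 = 25, a_12 = floor((40 + 22)/25) = 2.
  m_13 = 25*2 - 22 = 28, d_13 = (1634 - 28^2)/25 = 850/25 = 34, a_13 = floor((40 + 28)/34) = 2.
  m_14 = 34*2 - 28 = 40, d_14 = (1634 - 40^2)/34 = 34/34 = 1, a_14 = floor((40 + 40)/1) = 80.
  m_15 = 1*80 - 40 = 40, d_15 = (1634 - 40^2)/1 = 34/1 = 34: (m_15, d_15) = (m_1, d_1) = (40, 34), so from here the quotients repeat a_1, ..., a_14; the period length is 14.
So sqrt(1634) = [40; (2, 2, 1, 2, 1, 4, 40, 4, 1, 2, 1, 2, 2, 80)] with period length k = 14.
k is even, so the fundamental solution of x^2 - 1634y^2 = 1 is (p_{k-1}, q_{k-1}) = (p_13, q_13); compute convergents through index 13.
Convergents (p_i = a_i*p_{i-1} + p_{i-2}, q_i = a_i*q_{i-1} + q_{i-2} with p_{-2}=0, p_{-1}=1, q_{-2}=1, q_{-1}=0):
  i=0: a_0=40, p_0 = 40*1 + 0 = 40, q_0 = 40*0 + 1 = 1.
  i=1: a_1=2, p_1 = 2*40 + 1 = 81, q_1 = 2*1 + 0 = 2.
  i=2: a_2=2, p_2 = 2*81 + 40 = 202, q_2 = 2*2 + 1 = 5.
  i=3: a_3=1, p_3 = 1*202 + 81 = 283, q_3 = 1*5 + 2 = 7.
  i=4: a_4=2, p_4 = 2*283 + 202 = 768, q_4 = 2*7 + 5 = 19.
  i=5: a_5=1, p_5 = 1*768 + 283 = 1051, q_5 = 1*19 + 7 = 26.
  i=6: a_6=4, p_6 = 4*1051 + 768 = 4972, q_6 = 4*26 + 19 = 123.
  i=7: a_7=40, p_7 = 40*4972 + 1051 = 199931, q_7 = 40*123 + 26 = 4946.
  i=8: a_8=4, p_8 = 4*199931 + 4972 = 804696, q_8 = 4*4946 + 123 = 19907.
  i=9: a_9=1, p_9 = 1*804696 + 199931 = 1004627, q_9 = 1*19907 + 4946 = 24853.
  i=10: a_10=2, p_10 = 2*1004627 + 804696 = 2813950, q_10 = 2*24853 + 19907 = 69613.
  i=11: a_11=1, p_11 = 1*2813950 + 1004627 = 3818577, q_11 = 1*69613 + 24853 = 94466.
  i=12: a_12=2, p_12 = 2*3818577 + 2813950 = 10451104, q_12 = 2*94466 + 69613 = 258545.
  i=13: a_13=2, p_13 = 2*10451104 + 3818577 = 24720785, q_13 = 2*258545 + 94466 = 611556.
Check: 24720785^2 - 1634*611556^2 = 611117211016225 - 611117211016224 = 1, so (x, y) = (24720785, 611556) solves the equation, and by the theorem it is the least positive solution.

(x, y) = (24720785, 611556)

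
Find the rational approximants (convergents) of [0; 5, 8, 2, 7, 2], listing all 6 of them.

Using the convergent recurrence p_i = a_i*p_{i-1} + p_{i-2}, q_i = a_i*q_{i-1} + q_{i-2} with p_{-2}=0, p_{-1}=1, q_{-2}=1, q_{-1}=0:
  i=0: a_0=0, p_0 = 0*1 + 0 = 0, q_0 = 0*0 + 1 = 1.
  i=1: a_1=5, p_1 = 5*0 + 1 = 1, q_1 = 5*1 + 0 = 5.
  i=2: a_2=8, p_2 = 8*1 + 0 = 8, q_2 = 8*5 + 1 = 41.
  i=3: a_3=2, p_3 = 2*8 + 1 = 17, q_3 = 2*41 + 5 = 87.
  i=4: a_4=7, p_4 = 7*17 + 8 = 127, q_4 = 7*87 + 41 = 650.
  i=5: a_5=2, p_5 = 2*127 + 17 = 271, q_5 = 2*650 + 87 = 1387.

0/1, 1/5, 8/41, 17/87, 127/650, 271/1387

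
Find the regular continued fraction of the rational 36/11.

[3; 3, 1, 2]

Run the Euclidean algorithm on 36 and 11; the successive quotients are the partial quotients a_0, a_1, ... (each step inverts the fractional part left over by the previous one):
  36 = 3*11 + 3, so a_0 = 3.
  11 = 3*3 + 2, so a_1 = 3.
  3 = 1*2 + 1, so a_2 = 1.
  2 = 2*1 + 0, so a_3 = 2.
The remainder reaches 0 after 4 divisions, so the expansion has 4 partial quotients, read off in order.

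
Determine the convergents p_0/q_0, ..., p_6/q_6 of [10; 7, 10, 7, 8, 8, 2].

Using the convergent recurrence p_i = a_i*p_{i-1} + p_{i-2}, q_i = a_i*q_{i-1} + q_{i-2} with p_{-2}=0, p_{-1}=1, q_{-2}=1, q_{-1}=0:
  i=0: a_0=10, p_0 = 10*1 + 0 = 10, q_0 = 10*0 + 1 = 1.
  i=1: a_1=7, p_1 = 7*10 + 1 = 71, q_1 = 7*1 + 0 = 7.
  i=2: a_2=10, p_2 = 10*71 + 10 = 720, q_2 = 10*7 + 1 = 71.
  i=3: a_3=7, p_3 = 7*720 + 71 = 5111, q_3 = 7*71 + 7 = 504.
  i=4: a_4=8, p_4 = 8*5111 + 720 = 41608, q_4 = 8*504 + 71 = 4103.
  i=5: a_5=8, p_5 = 8*41608 + 5111 = 337975, q_5 = 8*4103 + 504 = 33328.
  i=6: a_6=2, p_6 = 2*337975 + 41608 = 717558, q_6 = 2*33328 + 4103 = 70759.

10/1, 71/7, 720/71, 5111/504, 41608/4103, 337975/33328, 717558/70759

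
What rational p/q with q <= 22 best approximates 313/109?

Expand x = 313/109 as a continued fraction with the Euclidean algorithm:
  313 = 2*109 + 95, so a_0 = 2.
  109 = 1*95 + 14, so a_1 = 1.
  95 = 6*14 + 11, so a_2 = 6.
  14 = 1*11 + 3, so a_3 = 1.
  11 = 3*3 + 2, so a_4 = 3.
  3 = 1*2 + 1, so a_5 = 1.
  2 = 2*1 + 0, so a_6 = 2.
so x = [2; 1, 6, 1, 3, 1, 2].
Convergents (p_i = a_i*p_{i-1} + p_{i-2}, q_i = a_i*q_{i-1} + q_{i-2} with p_{-2}=0, p_{-1}=1, q_{-2}=1, q_{-1}=0), until the denominator exceeds 22:
  i=0: a_0=2, p_0 = 2*1 + 0 = 2, q_0 = 2*0 + 1 = 1.
  i=1: a_1=1, p_1 = 1*2 + 1 = 3, q_1 = 1*1 + 0 = 1.
  i=2: a_2=6, p_2 = 6*3 + 2 = 20, q_2 = 6*1 + 1 = 7.
  i=3: a_3=1, p_3 = 1*20 + 3 = 23, q_3 = 1*7 + 1 = 8.
  i=4: a_4=3, p_4 = 3*23 + 20 = 89, q_4 = 3*8 + 7 = 31.
q_4 = 31 > 22, so the last convergent with denominator <= 22 is p_3/q_3 = 23/8.
The closest fraction with denominator <= 22 is either p_3/q_3 or the intermediate fraction (k*p_3 + p_2)/(k*q_3 + q_2) with the largest k >= 1 whose denominator stays <= 22; these approach x as k grows, and every other convergent or intermediate fraction in range is farther away.
Largest k: floor((22 - q_2)/q_3) = floor((22 - 7)/8) = 1.
That gives (1*23 + 20)/(1*8 + 7) = 43/15.
Compare the errors: |x - 23/8| = |313*8 - 23*109|/(109*8) = 3/872, and |x - 43/15| = |313*15 - 43*109|/(109*15) = 8/1635.
Cross-multiplying, 3*1635 = 4905 < 6976 = 8*872, so 3/872 is smaller: the convergent 23/8 is closer to x than 43/15.

23/8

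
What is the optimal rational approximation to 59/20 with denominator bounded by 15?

44/15

Expand x = 59/20 as a continued fraction with the Euclidean algorithm:
  59 = 2*20 + 19, so a_0 = 2.
  20 = 1*19 + 1, so a_1 = 1.
  19 = 19*1 + 0, so a_2 = 19.
so x = [2; 1, 19].
Convergents (p_i = a_i*p_{i-1} + p_{i-2}, q_i = a_i*q_{i-1} + q_{i-2} with p_{-2}=0, p_{-1}=1, q_{-2}=1, q_{-1}=0), until the denominator exceeds 15:
  i=0: a_0=2, p_0 = 2*1 + 0 = 2, q_0 = 2*0 + 1 = 1.
  i=1: a_1=1, p_1 = 1*2 + 1 = 3, q_1 = 1*1 + 0 = 1.
  i=2: a_2=19, p_2 = 19*3 + 2 = 59, q_2 = 19*1 + 1 = 20.
q_2 = 20 > 15, so the last convergent with denominator <= 15 is p_1/q_1 = 3/1.
The closest fraction with denominator <= 15 is either p_1/q_1 or the intermediate fraction (k*p_1 + p_0)/(k*q_1 + q_0) with the largest k >= 1 whose denominator stays <= 15; these approach x as k grows, and every other convergent or intermediate fraction in range is farther away.
Largest k: floor((15 - q_0)/q_1) = floor((15 - 1)/1) = 14.
That gives (14*3 + 2)/(14*1 + 1) = 44/15.
Compare the errors: |x - 3/1| = |59*1 - 3*20|/(20*1) = 1/20, and |x - 44/15| = |59*15 - 44*20|/(20*15) = 5/300.
Cross-multiplying, 5*20 = 100 < 300 = 1*300, so 5/300 is smaller: the intermediate fraction 44/15 is closer to x than 3/1.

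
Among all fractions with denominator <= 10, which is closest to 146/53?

11/4

Expand x = 146/53 as a continued fraction with the Euclidean algorithm:
  146 = 2*53 + 40, so a_0 = 2.
  53 = 1*40 + 13, so a_1 = 1.
  40 = 3*13 + 1, so a_2 = 3.
  13 = 13*1 + 0, so a_3 = 13.
so x = [2; 1, 3, 13].
Convergents (p_i = a_i*p_{i-1} + p_{i-2}, q_i = a_i*q_{i-1} + q_{i-2} with p_{-2}=0, p_{-1}=1, q_{-2}=1, q_{-1}=0), until the denominator exceeds 10:
  i=0: a_0=2, p_0 = 2*1 + 0 = 2, q_0 = 2*0 + 1 = 1.
  i=1: a_1=1, p_1 = 1*2 + 1 = 3, q_1 = 1*1 + 0 = 1.
  i=2: a_2=3, p_2 = 3*3 + 2 = 11, q_2 = 3*1 + 1 = 4.
  i=3: a_3=13, p_3 = 13*11 + 3 = 146, q_3 = 13*4 + 1 = 53.
q_3 = 53 > 10, so the last convergent with denominator <= 10 is p_2/q_2 = 11/4.
The closest fraction with denominator <= 10 is either p_2/q_2 or the intermediate fraction (k*p_2 + p_1)/(k*q_2 + q_1) with the largest k >= 1 whose denominator stays <= 10; these approach x as k grows, and every other convergent or intermediate fraction in range is farther away.
Largest k: floor((10 - q_1)/q_2) = floor((10 - 1)/4) = 2.
That gives (2*11 + 3)/(2*4 + 1) = 25/9.
Compare the errors: |x - 11/4| = |146*4 - 11*53|/(53*4) = 1/212, and |x - 25/9| = |146*9 - 25*53|/(53*9) = 11/477.
Cross-multiplying, 1*477 = 477 < 2332 = 11*212, so 1/212 is smaller: the convergent 11/4 is closer to x than 25/9.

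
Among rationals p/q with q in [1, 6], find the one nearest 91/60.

Expand x = 91/60 as a continued fraction with the Euclidean algorithm:
  91 = 1*60 + 31, so a_0 = 1.
  60 = 1*31 + 29, so a_1 = 1.
  31 = 1*29 + 2, so a_2 = 1.
  29 = 14*2 + 1, so a_3 = 14.
  2 = 2*1 + 0, so a_4 = 2.
so x = [1; 1, 1, 14, 2].
Convergents (p_i = a_i*p_{i-1} + p_{i-2}, q_i = a_i*q_{i-1} + q_{i-2} with p_{-2}=0, p_{-1}=1, q_{-2}=1, q_{-1}=0), until the denominator exceeds 6:
  i=0: a_0=1, p_0 = 1*1 + 0 = 1, q_0 = 1*0 + 1 = 1.
  i=1: a_1=1, p_1 = 1*1 + 1 = 2, q_1 = 1*1 + 0 = 1.
  i=2: a_2=1, p_2 = 1*2 + 1 = 3, q_2 = 1*1 + 1 = 2.
  i=3: a_3=14, p_3 = 14*3 + 2 = 44, q_3 = 14*2 + 1 = 29.
q_3 = 29 > 6, so the last convergent with denominator <= 6 is p_2/q_2 = 3/2.
The closest fraction with denominator <= 6 is either p_2/q_2 or the intermediate fraction (k*p_2 + p_1)/(k*q_2 + q_1) with the largest k >= 1 whose denominator stays <= 6; these approach x as k grows, and every other convergent or intermediate fraction in range is farther away.
Largest k: floor((6 - q_1)/q_2) = floor((6 - 1)/2) = 2.
That gives (2*3 + 2)/(2*2 + 1) = 8/5.
Compare the errors: |x - 3/2| = |91*2 - 3*60|/(60*2) = 2/120, and |x - 8/5| = |91*5 - 8*60|/(60*5) = 25/300.
Cross-multiplying, 2*300 = 600 < 3000 = 25*120, so 2/120 is smaller: the convergent 3/2 is closer to x than 8/5.

3/2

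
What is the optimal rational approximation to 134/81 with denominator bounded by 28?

Expand x = 134/81 as a continued fraction with the Euclidean algorithm:
  134 = 1*81 + 53, so a_0 = 1.
  81 = 1*53 + 28, so a_1 = 1.
  53 = 1*28 + 25, so a_2 = 1.
  28 = 1*25 + 3, so a_3 = 1.
  25 = 8*3 + 1, so a_4 = 8.
  3 = 3*1 + 0, so a_5 = 3.
so x = [1; 1, 1, 1, 8, 3].
Convergents (p_i = a_i*p_{i-1} + p_{i-2}, q_i = a_i*q_{i-1} + q_{i-2} with p_{-2}=0, p_{-1}=1, q_{-2}=1, q_{-1}=0), until the denominator exceeds 28:
  i=0: a_0=1, p_0 = 1*1 + 0 = 1, q_0 = 1*0 + 1 = 1.
  i=1: a_1=1, p_1 = 1*1 + 1 = 2, q_1 = 1*1 + 0 = 1.
  i=2: a_2=1, p_2 = 1*2 + 1 = 3, q_2 = 1*1 + 1 = 2.
  i=3: a_3=1, p_3 = 1*3 + 2 = 5, q_3 = 1*2 + 1 = 3.
  i=4: a_4=8, p_4 = 8*5 + 3 = 43, q_4 = 8*3 + 2 = 26.
  i=5: a_5=3, p_5 = 3*43 + 5 = 134, q_5 = 3*26 + 3 = 81.
q_5 = 81 > 28, so the last convergent with denominator <= 28 is p_4/q_4 = 43/26.
The closest fraction with denominator <= 28 is either p_4/q_4 or the intermediate fraction (k*p_4 + p_3)/(k*q_4 + q_3) with the largest k >= 1 whose denominator stays <= 28; these approach x as k grows, and every other convergent or intermediate fraction in range is farther away.
Largest k: floor((28 - q_3)/q_4) = floor((28 - 3)/26) = 0.
Since k = 0, no intermediate fraction beyond p_4/q_4 has denominator <= 28, so the convergent 43/26 is the closest (its error is |134*26 - 43*81|/(81*26) = 1/2106).

43/26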